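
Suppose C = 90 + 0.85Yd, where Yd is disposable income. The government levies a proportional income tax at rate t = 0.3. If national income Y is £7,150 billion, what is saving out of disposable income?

Yd = (1 − 0.3)(7150) = 0.7(7150) = 5005
C = 90 + 0.85(5005) = 90 + 4254.25 = 4344.25
S = Yd − C = 5005 − 4344.25 = 660.75

S = 660.75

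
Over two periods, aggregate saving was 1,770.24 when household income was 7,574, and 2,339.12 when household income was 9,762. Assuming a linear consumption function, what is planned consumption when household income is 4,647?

MPS = ΔS/ΔY = (2339.12 − 1770.24)/(9762 − 7574) = 568.88/2188 = 0.26
MPC = 1 − MPS = 0.74
Autonomous saving = 1770.24 − 0.26(7574) = -199, so a = 199
C = 199 + 0.74(4647) = 199 + 3438.78 = 3637.78

C = 3637.78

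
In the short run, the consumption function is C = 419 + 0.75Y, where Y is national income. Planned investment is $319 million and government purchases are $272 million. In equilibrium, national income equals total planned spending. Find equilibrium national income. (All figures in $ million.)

Y = C + I + G = 419 + 0.75Y + 319 + 272
Y − 0.75Y = 1010
0.25Y = 1010, so Y = 1010/0.25 = 4040

Y = 4040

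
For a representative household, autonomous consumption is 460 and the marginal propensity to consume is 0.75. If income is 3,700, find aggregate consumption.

C = 460 + 0.75(3700) = 460 + 2775 = 3235

C = 3235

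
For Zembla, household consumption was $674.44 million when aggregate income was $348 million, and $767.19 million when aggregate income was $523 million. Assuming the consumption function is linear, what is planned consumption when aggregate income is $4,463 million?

MPC = (767.19 − 674.44)/(523 − 348) = 92.75/175 = 0.53
a = 674.44 − 0.53(348) = 674.44 − 184.44 = 490
C = 490 + 0.53(4463) = 490 + 2365.39 = 2855.39

C = 2855.39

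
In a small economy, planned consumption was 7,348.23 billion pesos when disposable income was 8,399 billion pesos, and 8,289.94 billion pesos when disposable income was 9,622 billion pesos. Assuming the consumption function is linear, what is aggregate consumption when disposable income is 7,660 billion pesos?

C = 6779.2

MPC = (8289.94 − 7348.23)/(9622 − 8399) = 941.71/1223 = 0.77
a = 7348.23 − 0.77(8399) = 7348.23 − 6467.23 = 881
C = 881 + 0.77(7660) = 881 + 5898.2 = 6779.2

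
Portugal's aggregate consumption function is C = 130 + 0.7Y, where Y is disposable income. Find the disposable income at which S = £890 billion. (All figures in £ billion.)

S = Y − C = -130 + 0.3Y
-130 + 0.3Y = 890, so 0.3Y = 1020 and Y = 3400

Y = 3400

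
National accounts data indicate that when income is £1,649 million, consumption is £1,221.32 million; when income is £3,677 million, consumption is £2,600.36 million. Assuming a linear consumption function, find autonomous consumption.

MPC = ΔC/ΔY = (2600.36 − 1221.32)/(3677 − 1649) = 1379.04/2028 = 0.68
a = C − MPC·Y = 1221.32 − 0.68(1649) = 1221.32 − 1121.32 = 100

a = 100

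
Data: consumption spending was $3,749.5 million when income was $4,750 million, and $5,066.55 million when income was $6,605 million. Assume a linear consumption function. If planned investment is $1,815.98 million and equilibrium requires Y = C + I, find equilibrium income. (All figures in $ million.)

MPC = (5066.55 − 3749.5)/(6605 − 4750) = 1317.05/1855 = 0.71
a = 3749.5 − 0.71(4750) = 377
Equilibrium: Y = 377 + 0.71Y + 1815.98
0.29Y = 2192.98, so Y = 2192.98/0.29 = 7562

Y = 7562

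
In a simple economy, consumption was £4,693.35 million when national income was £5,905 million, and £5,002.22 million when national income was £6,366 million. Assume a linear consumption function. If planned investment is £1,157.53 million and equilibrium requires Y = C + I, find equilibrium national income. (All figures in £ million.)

MPC = (5002.22 − 4693.35)/(6366 − 5905) = 308.87/461 = 0.67
a = 4693.35 − 0.67(5905) = 737
Equilibrium: Y = 737 + 0.67Y + 1157.53
0.33Y = 1894.53, so Y = 1894.53/0.33 = 5741

Y = 5741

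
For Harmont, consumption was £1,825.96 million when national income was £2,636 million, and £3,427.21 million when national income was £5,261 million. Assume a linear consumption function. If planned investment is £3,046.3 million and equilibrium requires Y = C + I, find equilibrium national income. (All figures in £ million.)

Y = 8370

MPC = (3427.21 − 1825.96)/(5261 − 2636) = 1601.25/2625 = 0.61
a = 1825.96 − 0.61(2636) = 218
Equilibrium: Y = 218 + 0.61Y + 3046.3
0.39Y = 3264.3, so Y = 3264.3/0.39 = 8370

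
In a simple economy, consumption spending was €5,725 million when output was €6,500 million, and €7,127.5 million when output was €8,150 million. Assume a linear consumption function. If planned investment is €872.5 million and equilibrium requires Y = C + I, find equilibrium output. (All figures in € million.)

Y = 7150

MPC = (7127.5 − 5725)/(8150 − 6500) = 1402.5/1650 = 0.85
a = 5725 − 0.85(6500) = 200
Equilibrium: Y = 200 + 0.85Y + 872.5
0.15Y = 1072.5, so Y = 1072.5/0.15 = 7150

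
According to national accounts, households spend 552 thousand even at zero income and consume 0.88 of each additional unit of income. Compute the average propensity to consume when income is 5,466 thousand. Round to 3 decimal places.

APC = 0.981

C = 552 + 0.88(5466) = 5362.08
APC = C/Y = 5362.08/5466 = 0.981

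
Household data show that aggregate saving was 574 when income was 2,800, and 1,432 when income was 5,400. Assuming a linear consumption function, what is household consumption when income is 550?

C = 718.5

MPS = ΔS/ΔY = (1432 − 574)/(5400 − 2800) = 858/2600 = 0.33
MPC = 1 − MPS = 0.67
Autonomous saving = 574 − 0.33(2800) = -350, so a = 350
C = 350 + 0.67(550) = 350 + 368.5 = 718.5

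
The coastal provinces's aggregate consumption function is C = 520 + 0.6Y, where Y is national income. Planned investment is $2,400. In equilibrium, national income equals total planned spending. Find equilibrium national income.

Y = C + I = 520 + 0.6Y + 2400
Y − 0.6Y = 2920
0.4Y = 2920, so Y = 2920/0.4 = 7300

Y = 7300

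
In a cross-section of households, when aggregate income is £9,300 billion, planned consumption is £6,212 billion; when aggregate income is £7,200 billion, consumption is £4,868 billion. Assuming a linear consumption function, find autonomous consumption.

a = 260

MPC = ΔC/ΔY = (6212 − 4868)/(9300 − 7200) = 1344/2100 = 0.64
a = C − MPC·Y = 4868 − 0.64(7200) = 4868 − 4608 = 260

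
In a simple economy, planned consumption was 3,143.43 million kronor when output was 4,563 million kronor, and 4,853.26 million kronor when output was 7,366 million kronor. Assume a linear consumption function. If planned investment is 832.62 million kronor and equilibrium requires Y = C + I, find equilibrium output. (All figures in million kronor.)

Y = 3058

MPC = (4853.26 − 3143.43)/(7366 − 4563) = 1709.83/2803 = 0.61
a = 3143.43 − 0.61(4563) = 360
Equilibrium: Y = 360 + 0.61Y + 832.62
0.39Y = 1192.62, so Y = 1192.62/0.39 = 3058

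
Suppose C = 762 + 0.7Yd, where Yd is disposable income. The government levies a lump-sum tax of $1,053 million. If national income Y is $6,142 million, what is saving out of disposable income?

S = 764.7

Yd = Y − T = 6142 − 1053 = 5089
C = 762 + 0.7(5089) = 762 + 3562.3 = 4324.3
S = Yd − C = 5089 − 4324.3 = 764.7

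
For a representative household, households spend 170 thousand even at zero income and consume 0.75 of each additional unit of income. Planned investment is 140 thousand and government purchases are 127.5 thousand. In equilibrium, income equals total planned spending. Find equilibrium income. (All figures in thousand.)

Y = 1750

Y = C + I + G = 170 + 0.75Y + 140 + 127.5
Y − 0.75Y = 437.5
0.25Y = 437.5, so Y = 437.5/0.25 = 1750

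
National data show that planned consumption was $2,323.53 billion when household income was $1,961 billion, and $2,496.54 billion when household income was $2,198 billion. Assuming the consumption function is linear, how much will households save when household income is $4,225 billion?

MPC = (2496.54 − 2323.53)/(2198 − 1961) = 173.01/237 = 0.73
a = 2323.53 − 0.73(1961) = 2323.53 − 1431.53 = 892
C = 892 + 0.73(4225) = 3976.25
S = 4225 − 3976.25 = 248.75

S = 248.75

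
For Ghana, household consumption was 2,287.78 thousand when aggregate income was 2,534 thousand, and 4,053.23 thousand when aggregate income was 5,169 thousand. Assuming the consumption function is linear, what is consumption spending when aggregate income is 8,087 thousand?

MPC = (4053.23 − 2287.78)/(5169 − 2534) = 1765.45/2635 = 0.67
a = 2287.78 − 0.67(2534) = 2287.78 − 1697.78 = 590
C = 590 + 0.67(8087) = 590 + 5418.29 = 6008.29

C = 6008.29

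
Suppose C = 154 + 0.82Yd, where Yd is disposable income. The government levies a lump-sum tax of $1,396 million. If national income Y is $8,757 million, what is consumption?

Yd = Y − T = 8757 − 1396 = 7361
C = 154 + 0.82(7361) = 154 + 6036.02 = 6190.02

C = 6190.02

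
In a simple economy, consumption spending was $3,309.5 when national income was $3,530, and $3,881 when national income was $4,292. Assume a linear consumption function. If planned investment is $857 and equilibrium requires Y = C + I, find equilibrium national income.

MPC = (3881 − 3309.5)/(4292 − 3530) = 571.5/762 = 0.75
a = 3309.5 − 0.75(3530) = 662
Equilibrium: Y = 662 + 0.75Y + 857
0.25Y = 1519, so Y = 1519/0.25 = 6076

Y = 6076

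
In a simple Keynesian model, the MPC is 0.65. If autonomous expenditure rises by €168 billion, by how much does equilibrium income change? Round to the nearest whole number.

ΔY ≈ 480

The multiplier is 1/(1 − MPC) = 1/0.35.
ΔY = 168/0.35 = 480.00 ≈ 480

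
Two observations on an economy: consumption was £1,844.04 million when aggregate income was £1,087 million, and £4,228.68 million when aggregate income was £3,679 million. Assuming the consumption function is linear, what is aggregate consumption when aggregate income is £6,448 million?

MPC = (4228.68 − 1844.04)/(3679 − 1087) = 2384.64/2592 = 0.92
a = 1844.04 − 0.92(1087) = 1844.04 − 1000.04 = 844
C = 844 + 0.92(6448) = 844 + 5932.16 = 6776.16

C = 6776.16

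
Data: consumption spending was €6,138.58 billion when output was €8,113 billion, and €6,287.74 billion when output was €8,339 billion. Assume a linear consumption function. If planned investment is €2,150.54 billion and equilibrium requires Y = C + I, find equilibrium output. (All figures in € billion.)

MPC = (6287.74 − 6138.58)/(8339 − 8113) = 149.16/226 = 0.66
a = 6138.58 − 0.66(8113) = 784
Equilibrium: Y = 784 + 0.66Y + 2150.54
0.34Y = 2934.54, so Y = 2934.54/0.34 = 8631

Y = 8631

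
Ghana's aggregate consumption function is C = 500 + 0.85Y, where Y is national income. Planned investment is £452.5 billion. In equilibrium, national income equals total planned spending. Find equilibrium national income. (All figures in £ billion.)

Y = C + I = 500 + 0.85Y + 452.5
Y − 0.85Y = 952.5
0.15Y = 952.5, so Y = 952.5/0.15 = 6350

Y = 6350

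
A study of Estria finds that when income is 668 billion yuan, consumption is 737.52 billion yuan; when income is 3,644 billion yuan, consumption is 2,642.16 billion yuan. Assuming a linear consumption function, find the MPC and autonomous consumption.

MPC = 0.64; a = 310

MPC = ΔC/ΔY = (2642.16 − 737.52)/(3644 − 668) = 1904.64/2976 = 0.64
a = C − MPC·Y = 737.52 − 0.64(668) = 737.52 − 427.52 = 310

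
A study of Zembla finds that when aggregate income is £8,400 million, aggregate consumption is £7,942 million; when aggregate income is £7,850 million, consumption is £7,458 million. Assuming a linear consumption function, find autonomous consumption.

a = 550

MPC = ΔC/ΔY = (7942 − 7458)/(8400 − 7850) = 484/550 = 0.88
a = C − MPC·Y = 7458 − 0.88(7850) = 7458 − 6908 = 550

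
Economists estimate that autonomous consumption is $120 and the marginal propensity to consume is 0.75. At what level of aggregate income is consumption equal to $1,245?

Y = 1500

120 + 0.75Y = 1245
0.75Y = 1125, so Y = 1125/0.75 = 1500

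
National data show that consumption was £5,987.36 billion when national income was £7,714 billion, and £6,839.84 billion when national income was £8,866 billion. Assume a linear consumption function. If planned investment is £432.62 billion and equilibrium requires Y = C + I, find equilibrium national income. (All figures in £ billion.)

MPC = (6839.84 − 5987.36)/(8866 − 7714) = 852.48/1152 = 0.74
a = 5987.36 − 0.74(7714) = 279
Equilibrium: Y = 279 + 0.74Y + 432.62
0.26Y = 711.62, so Y = 711.62/0.26 = 2737

Y = 2737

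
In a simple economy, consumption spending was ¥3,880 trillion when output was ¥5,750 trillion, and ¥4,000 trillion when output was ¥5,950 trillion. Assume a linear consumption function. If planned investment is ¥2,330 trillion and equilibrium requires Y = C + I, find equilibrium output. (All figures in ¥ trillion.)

Y = 6900

MPC = (4000 − 3880)/(5950 − 5750) = 120/200 = 0.6
a = 3880 − 0.6(5750) = 430
Equilibrium: Y = 430 + 0.6Y + 2330
0.4Y = 2760, so Y = 2760/0.4 = 6900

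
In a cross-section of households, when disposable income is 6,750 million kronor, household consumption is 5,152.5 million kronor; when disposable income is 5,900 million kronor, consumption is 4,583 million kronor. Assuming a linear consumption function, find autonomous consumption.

a = 630

MPC = ΔC/ΔY = (5152.5 − 4583)/(6750 − 5900) = 569.5/850 = 0.67
a = C − MPC·Y = 4583 − 0.67(5900) = 4583 − 3953 = 630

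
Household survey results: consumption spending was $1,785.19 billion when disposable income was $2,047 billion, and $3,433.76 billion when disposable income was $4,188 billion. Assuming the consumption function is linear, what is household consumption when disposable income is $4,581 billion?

C = 3736.37

MPC = (3433.76 − 1785.19)/(4188 − 2047) = 1648.57/2141 = 0.77
a = 1785.19 − 0.77(2047) = 1785.19 − 1576.19 = 209
C = 209 + 0.77(4581) = 209 + 3527.37 = 3736.37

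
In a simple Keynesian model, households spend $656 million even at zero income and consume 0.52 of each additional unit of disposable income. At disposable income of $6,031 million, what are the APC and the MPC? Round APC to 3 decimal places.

APC = 0.629; MPC = 0.52

MPC = 0.52 (the slope of the consumption function)
C = 656 + 0.52(6031) = 3792.12, so APC = 3792.12/6031 = 0.629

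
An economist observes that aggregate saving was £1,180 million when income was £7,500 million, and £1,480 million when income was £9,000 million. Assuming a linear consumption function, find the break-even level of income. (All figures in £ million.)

MPS = ΔS/ΔY = (1480 − 1180)/(9000 − 7500) = 300/1500 = 0.2
MPC = 1 − MPS = 0.8
From S(7500) = 1180: −a + 0.2(7500) = 1180, so a = 1500 − 1180 = 320
Break-even (S = 0): Y = a/MPS = 320/0.2 = 1600

Y = 1600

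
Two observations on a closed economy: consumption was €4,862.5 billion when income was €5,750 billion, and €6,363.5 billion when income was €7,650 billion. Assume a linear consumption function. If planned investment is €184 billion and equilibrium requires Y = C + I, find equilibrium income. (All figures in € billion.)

MPC = (6363.5 − 4862.5)/(7650 − 5750) = 1501/1900 = 0.79
a = 4862.5 − 0.79(5750) = 320
Equilibrium: Y = 320 + 0.79Y + 184
0.21Y = 504, so Y = 504/0.21 = 2400

Y = 2400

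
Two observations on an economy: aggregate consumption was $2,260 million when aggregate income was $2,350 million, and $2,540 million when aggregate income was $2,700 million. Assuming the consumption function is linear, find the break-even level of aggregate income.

Y = 1900

MPC = (2540 − 2260)/(2700 − 2350) = 280/350 = 0.8
a = 2260 − 0.8(2350) = 2260 − 1880 = 380
Break-even: Y = a/(1−MPC) = 380/0.2 = 1900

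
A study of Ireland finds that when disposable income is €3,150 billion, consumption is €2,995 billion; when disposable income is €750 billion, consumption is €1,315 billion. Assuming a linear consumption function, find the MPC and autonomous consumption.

MPC = 0.7; a = 790

MPC = ΔC/ΔY = (2995 − 1315)/(3150 − 750) = 1680/2400 = 0.7
a = C − MPC·Y = 1315 − 0.7(750) = 1315 − 525 = 790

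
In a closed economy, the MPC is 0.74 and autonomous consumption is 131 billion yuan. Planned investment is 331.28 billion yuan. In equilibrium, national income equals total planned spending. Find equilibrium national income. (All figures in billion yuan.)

Y = C + I = 131 + 0.74Y + 331.28
Y − 0.74Y = 462.28
0.26Y = 462.28, so Y = 462.28/0.26 = 1778

Y = 1778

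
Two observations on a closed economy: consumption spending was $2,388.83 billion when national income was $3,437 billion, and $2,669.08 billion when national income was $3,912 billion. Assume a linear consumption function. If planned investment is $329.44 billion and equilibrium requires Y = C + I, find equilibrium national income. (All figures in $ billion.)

Y = 1684

MPC = (2669.08 − 2388.83)/(3912 − 3437) = 280.25/475 = 0.59
a = 2388.83 − 0.59(3437) = 361
Equilibrium: Y = 361 + 0.59Y + 329.44
0.41Y = 690.44, so Y = 690.44/0.41 = 1684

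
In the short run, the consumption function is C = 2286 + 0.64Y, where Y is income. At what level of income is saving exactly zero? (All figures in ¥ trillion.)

At break-even, C = Y: 2286 + 0.64Y = Y
0.36Y = 2286, so Y = 2286/0.36 = 6350

Y = 6350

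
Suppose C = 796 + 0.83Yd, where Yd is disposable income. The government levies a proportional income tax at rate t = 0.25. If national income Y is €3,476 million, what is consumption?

C = 2959.81

Yd = (1 − 0.25)(3476) = 0.75(3476) = 2607
C = 796 + 0.83(2607) = 796 + 2163.81 = 2959.81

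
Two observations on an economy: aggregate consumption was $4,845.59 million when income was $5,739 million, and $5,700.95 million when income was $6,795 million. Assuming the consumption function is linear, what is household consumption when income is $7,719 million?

MPC = (5700.95 − 4845.59)/(6795 − 5739) = 855.36/1056 = 0.81
a = 4845.59 − 0.81(5739) = 4845.59 − 4648.59 = 197
C = 197 + 0.81(7719) = 197 + 6252.39 = 6449.39

C = 6449.39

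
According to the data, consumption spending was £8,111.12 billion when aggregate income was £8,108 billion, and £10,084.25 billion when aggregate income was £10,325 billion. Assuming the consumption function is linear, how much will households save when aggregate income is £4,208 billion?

MPC = (10084.25 − 8111.12)/(10325 − 8108) = 1973.13/2217 = 0.89
a = 8111.12 − 0.89(8108) = 8111.12 − 7216.12 = 895
C = 895 + 0.89(4208) = 4640.12
S = 4208 − 4640.12 = -432.12

S = -432.12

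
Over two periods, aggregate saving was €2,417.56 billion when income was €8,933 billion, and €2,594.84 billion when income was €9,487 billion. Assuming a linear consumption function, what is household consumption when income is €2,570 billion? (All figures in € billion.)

C = 2188.6

MPS = ΔS/ΔY = (2594.84 − 2417.56)/(9487 − 8933) = 177.28/554 = 0.32
MPC = 1 − MPS = 0.68
Autonomous saving = 2417.56 − 0.32(8933) = -441, so a = 441
C = 441 + 0.68(2570) = 441 + 1747.6 = 2188.6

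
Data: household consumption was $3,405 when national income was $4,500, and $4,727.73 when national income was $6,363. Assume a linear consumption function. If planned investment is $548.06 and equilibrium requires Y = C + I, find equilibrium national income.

MPC = (4727.73 − 3405)/(6363 − 4500) = 1322.73/1863 = 0.71
a = 3405 − 0.71(4500) = 210
Equilibrium: Y = 210 + 0.71Y + 548.06
0.29Y = 758.06, so Y = 758.06/0.29 = 2614

Y = 2614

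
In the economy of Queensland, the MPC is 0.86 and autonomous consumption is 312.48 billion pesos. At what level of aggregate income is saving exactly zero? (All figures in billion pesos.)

Y = 2232

At break-even, C = Y: 312.48 + 0.86Y = Y
0.14Y = 312.48, so Y = 312.48/0.14 = 2232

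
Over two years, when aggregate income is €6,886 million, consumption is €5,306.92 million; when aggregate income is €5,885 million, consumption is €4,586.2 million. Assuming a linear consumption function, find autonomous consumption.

MPC = ΔC/ΔY = (5306.92 − 4586.2)/(6886 − 5885) = 720.72/1001 = 0.72
a = C − MPC·Y = 4586.2 − 0.72(5885) = 4586.2 − 4237.2 = 349

a = 349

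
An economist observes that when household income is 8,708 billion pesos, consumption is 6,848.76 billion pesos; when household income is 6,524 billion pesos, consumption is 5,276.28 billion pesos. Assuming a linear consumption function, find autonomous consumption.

MPC = ΔC/ΔY = (6848.76 − 5276.28)/(8708 − 6524) = 1572.48/2184 = 0.72
a = C − MPC·Y = 5276.28 − 0.72(6524) = 5276.28 − 4697.28 = 579

a = 579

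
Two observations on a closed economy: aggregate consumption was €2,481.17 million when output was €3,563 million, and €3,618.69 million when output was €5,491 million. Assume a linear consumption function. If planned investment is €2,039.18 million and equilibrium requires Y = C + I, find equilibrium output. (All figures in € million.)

MPC = (3618.69 − 2481.17)/(5491 − 3563) = 1137.52/1928 = 0.59
a = 2481.17 − 0.59(3563) = 379
Equilibrium: Y = 379 + 0.59Y + 2039.18
0.41Y = 2418.18, so Y = 2418.18/0.41 = 5898

Y = 5898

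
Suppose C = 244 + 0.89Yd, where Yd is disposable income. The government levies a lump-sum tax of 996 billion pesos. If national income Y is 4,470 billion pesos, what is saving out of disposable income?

S = 138.14

Yd = Y − T = 4470 − 996 = 3474
C = 244 + 0.89(3474) = 244 + 3091.86 = 3335.86
S = Yd − C = 3474 − 3335.86 = 138.14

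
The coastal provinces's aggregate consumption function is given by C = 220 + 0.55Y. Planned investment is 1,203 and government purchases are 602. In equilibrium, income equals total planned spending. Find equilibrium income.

Y = 4500

Y = C + I + G = 220 + 0.55Y + 1203 + 602
Y − 0.55Y = 2025
0.45Y = 2025, so Y = 2025/0.45 = 4500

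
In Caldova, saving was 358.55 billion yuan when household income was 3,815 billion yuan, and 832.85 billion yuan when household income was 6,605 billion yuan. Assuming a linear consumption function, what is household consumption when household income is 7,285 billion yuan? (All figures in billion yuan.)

MPS = ΔS/ΔY = (832.85 − 358.55)/(6605 − 3815) = 474.3/2790 = 0.17
MPC = 1 − MPS = 0.83
Autonomous saving = 358.55 − 0.17(3815) = -290, so a = 290
C = 290 + 0.83(7285) = 290 + 6046.55 = 6336.55

C = 6336.55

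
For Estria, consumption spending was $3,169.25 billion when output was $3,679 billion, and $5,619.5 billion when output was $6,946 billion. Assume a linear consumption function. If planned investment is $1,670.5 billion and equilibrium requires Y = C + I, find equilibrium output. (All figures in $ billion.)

Y = 8322

MPC = (5619.5 − 3169.25)/(6946 − 3679) = 2450.25/3267 = 0.75
a = 3169.25 − 0.75(3679) = 410
Equilibrium: Y = 410 + 0.75Y + 1670.5
0.25Y = 2080.5, so Y = 2080.5/0.25 = 8322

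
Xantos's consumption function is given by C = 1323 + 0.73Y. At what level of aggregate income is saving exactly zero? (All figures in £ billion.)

Y = 4900

At break-even, C = Y: 1323 + 0.73Y = Y
0.27Y = 1323, so Y = 1323/0.27 = 4900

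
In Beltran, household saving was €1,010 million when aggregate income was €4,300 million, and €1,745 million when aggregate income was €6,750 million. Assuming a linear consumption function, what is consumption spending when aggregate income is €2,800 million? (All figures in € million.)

C = 2240

MPS = ΔS/ΔY = (1745 − 1010)/(6750 − 4300) = 735/2450 = 0.3
MPC = 1 − MPS = 0.7
Autonomous saving = 1010 − 0.3(4300) = -280, so a = 280
C = 280 + 0.7(2800) = 280 + 1960 = 2240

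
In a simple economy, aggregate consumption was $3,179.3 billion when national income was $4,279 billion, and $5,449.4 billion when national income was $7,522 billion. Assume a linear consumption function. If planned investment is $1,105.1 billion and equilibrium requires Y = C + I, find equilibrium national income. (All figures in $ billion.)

MPC = (5449.4 − 3179.3)/(7522 − 4279) = 2270.1/3243 = 0.7
a = 3179.3 − 0.7(4279) = 184
Equilibrium: Y = 184 + 0.7Y + 1105.1
0.3Y = 1289.1, so Y = 1289.1/0.3 = 4297

Y = 4297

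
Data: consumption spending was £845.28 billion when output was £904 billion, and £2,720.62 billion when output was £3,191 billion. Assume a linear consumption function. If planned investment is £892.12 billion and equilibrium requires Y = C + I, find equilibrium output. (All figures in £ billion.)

Y = 5534

MPC = (2720.62 − 845.28)/(3191 − 904) = 1875.34/2287 = 0.82
a = 845.28 − 0.82(904) = 104
Equilibrium: Y = 104 + 0.82Y + 892.12
0.18Y = 996.12, so Y = 996.12/0.18 = 5534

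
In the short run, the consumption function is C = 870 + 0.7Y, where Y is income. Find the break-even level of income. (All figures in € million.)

At break-even, C = Y: 870 + 0.7Y = Y
0.3Y = 870, so Y = 870/0.3 = 2900

Y = 2900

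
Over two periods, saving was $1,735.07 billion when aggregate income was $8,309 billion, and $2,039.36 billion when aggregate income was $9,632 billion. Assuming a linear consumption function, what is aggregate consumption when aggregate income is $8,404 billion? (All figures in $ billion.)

MPS = ΔS/ΔY = (2039.36 − 1735.07)/(9632 − 8309) = 304.29/1323 = 0.23
MPC = 1 − MPS = 0.77
Autonomous saving = 1735.07 − 0.23(8309) = -176, so a = 176
C = 176 + 0.77(8404) = 176 + 6471.08 = 6647.08

C = 6647.08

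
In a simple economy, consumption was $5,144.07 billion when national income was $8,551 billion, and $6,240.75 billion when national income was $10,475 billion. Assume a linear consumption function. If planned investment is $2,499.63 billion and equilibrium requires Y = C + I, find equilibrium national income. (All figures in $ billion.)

Y = 6441

MPC = (6240.75 − 5144.07)/(10475 − 8551) = 1096.68/1924 = 0.57
a = 5144.07 − 0.57(8551) = 270
Equilibrium: Y = 270 + 0.57Y + 2499.63
0.43Y = 2769.63, so Y = 2769.63/0.43 = 6441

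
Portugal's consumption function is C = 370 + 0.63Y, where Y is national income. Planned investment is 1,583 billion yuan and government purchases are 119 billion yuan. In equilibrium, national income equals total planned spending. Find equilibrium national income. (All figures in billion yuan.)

Y = C + I + G = 370 + 0.63Y + 1583 + 119
Y − 0.63Y = 2072
0.37Y = 2072, so Y = 2072/0.37 = 5600

Y = 5600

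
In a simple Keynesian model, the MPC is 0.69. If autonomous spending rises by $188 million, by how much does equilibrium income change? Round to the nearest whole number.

The multiplier is 1/(1 − MPC) = 1/0.31.
ΔY = 188/0.31 = 606.45 ≈ 606

ΔY ≈ 606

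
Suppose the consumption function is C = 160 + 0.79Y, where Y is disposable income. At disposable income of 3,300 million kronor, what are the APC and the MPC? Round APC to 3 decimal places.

APC = 0.838; MPC = 0.79

MPC = 0.79 (the slope of the consumption function)
C = 160 + 0.79(3300) = 2767, so APC = 2767/3300 = 0.838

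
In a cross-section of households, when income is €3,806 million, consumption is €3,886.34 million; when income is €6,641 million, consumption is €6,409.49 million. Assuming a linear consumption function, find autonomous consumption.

MPC = ΔC/ΔY = (6409.49 − 3886.34)/(6641 − 3806) = 2523.15/2835 = 0.89
a = C − MPC·Y = 3886.34 − 0.89(3806) = 3886.34 − 3387.34 = 499

a = 499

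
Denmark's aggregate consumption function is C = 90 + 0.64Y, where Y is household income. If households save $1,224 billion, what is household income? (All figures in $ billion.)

Y = 3650

S = Y − C = -90 + 0.36Y
-90 + 0.36Y = 1224, so 0.36Y = 1314 and Y = 3650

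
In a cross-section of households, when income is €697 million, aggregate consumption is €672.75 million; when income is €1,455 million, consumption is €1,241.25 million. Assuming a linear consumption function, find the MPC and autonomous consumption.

MPC = ΔC/ΔY = (1241.25 − 672.75)/(1455 − 697) = 568.5/758 = 0.75
a = C − MPC·Y = 672.75 − 0.75(697) = 672.75 − 522.75 = 150

MPC = 0.75; a = 150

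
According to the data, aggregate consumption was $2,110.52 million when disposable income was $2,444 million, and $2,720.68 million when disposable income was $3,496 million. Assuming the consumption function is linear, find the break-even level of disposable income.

Y = 1650

MPC = (2720.68 − 2110.52)/(3496 − 2444) = 610.16/1052 = 0.58
a = 2110.52 − 0.58(2444) = 2110.52 − 1417.52 = 693
Break-even: Y = a/(1−MPC) = 693/0.42 = 1650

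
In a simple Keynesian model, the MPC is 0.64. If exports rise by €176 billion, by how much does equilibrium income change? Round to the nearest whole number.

ΔY ≈ 489

The multiplier is 1/(1 − MPC) = 1/0.36.
ΔY = 176/0.36 = 488.89 ≈ 489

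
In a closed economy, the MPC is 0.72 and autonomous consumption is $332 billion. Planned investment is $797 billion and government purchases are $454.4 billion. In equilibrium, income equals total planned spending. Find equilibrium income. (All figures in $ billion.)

Y = 5655

Y = C + I + G = 332 + 0.72Y + 797 + 454.4
Y − 0.72Y = 1583.4
0.28Y = 1583.4, so Y = 1583.4/0.28 = 5655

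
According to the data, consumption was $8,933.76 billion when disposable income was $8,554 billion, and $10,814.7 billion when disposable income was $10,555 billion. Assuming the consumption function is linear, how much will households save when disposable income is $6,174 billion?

MPC = (10814.7 − 8933.76)/(10555 − 8554) = 1880.94/2001 = 0.94
a = 8933.76 − 0.94(8554) = 8933.76 − 8040.76 = 893
C = 893 + 0.94(6174) = 6696.56
S = 6174 − 6696.56 = -522.56

S = -522.56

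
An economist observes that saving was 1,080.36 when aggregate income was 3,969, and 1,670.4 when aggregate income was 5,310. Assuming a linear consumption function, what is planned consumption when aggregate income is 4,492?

MPS = ΔS/ΔY = (1670.4 − 1080.36)/(5310 − 3969) = 590.04/1341 = 0.44
MPC = 1 − MPS = 0.56
Autonomous saving = 1080.36 − 0.44(3969) = -666, so a = 666
C = 666 + 0.56(4492) = 666 + 2515.52 = 3181.52

C = 3181.52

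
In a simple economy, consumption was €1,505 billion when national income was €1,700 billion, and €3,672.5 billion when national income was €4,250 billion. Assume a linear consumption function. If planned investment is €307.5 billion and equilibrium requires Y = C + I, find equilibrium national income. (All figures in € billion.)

MPC = (3672.5 − 1505)/(4250 − 1700) = 2167.5/2550 = 0.85
a = 1505 − 0.85(1700) = 60
Equilibrium: Y = 60 + 0.85Y + 307.5
0.15Y = 367.5, so Y = 367.5/0.15 = 2450

Y = 2450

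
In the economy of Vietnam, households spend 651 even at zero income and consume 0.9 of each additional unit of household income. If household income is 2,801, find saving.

S = -370.9

C = 651 + 0.9(2801) = 651 + 2520.9 = 3171.9
S = Y − C = 2801 − 3171.9 = -370.9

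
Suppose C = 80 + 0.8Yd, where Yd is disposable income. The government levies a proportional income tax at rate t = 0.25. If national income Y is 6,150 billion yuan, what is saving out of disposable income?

S = 842.5

Yd = (1 − 0.25)(6150) = 0.75(6150) = 4612.5
C = 80 + 0.8(4612.5) = 80 + 3690 = 3770
S = Yd − C = 4612.5 − 3770 = 842.5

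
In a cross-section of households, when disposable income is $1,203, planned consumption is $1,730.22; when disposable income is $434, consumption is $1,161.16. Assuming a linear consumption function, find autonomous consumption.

a = 840

MPC = ΔC/ΔY = (1730.22 − 1161.16)/(1203 − 434) = 569.06/769 = 0.74
a = C − MPC·Y = 1161.16 − 0.74(434) = 1161.16 − 321.16 = 840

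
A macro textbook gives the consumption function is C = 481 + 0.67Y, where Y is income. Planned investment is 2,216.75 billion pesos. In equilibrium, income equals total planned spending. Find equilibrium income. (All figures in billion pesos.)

Y = C + I = 481 + 0.67Y + 2216.75
Y − 0.67Y = 2697.75
0.33Y = 2697.75, so Y = 2697.75/0.33 = 8175

Y = 8175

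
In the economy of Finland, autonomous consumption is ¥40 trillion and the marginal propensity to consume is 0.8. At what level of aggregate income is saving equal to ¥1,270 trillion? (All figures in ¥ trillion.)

Y = 6550

S = Y − C = -40 + 0.2Y
-40 + 0.2Y = 1270, so 0.2Y = 1310 and Y = 6550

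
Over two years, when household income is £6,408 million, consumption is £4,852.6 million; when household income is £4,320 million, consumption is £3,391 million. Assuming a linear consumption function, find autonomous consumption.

a = 367

MPC = ΔC/ΔY = (4852.6 − 3391)/(6408 − 4320) = 1461.6/2088 = 0.7
a = C − MPC·Y = 3391 − 0.7(4320) = 3391 − 3024 = 367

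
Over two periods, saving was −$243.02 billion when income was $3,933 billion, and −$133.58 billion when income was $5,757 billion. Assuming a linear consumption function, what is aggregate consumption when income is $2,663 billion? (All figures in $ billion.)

MPS = ΔS/ΔY = (-133.58 − (-243.02))/(5757 − 3933) = 109.44/1824 = 0.06
MPC = 1 − MPS = 0.94
Autonomous saving = -243.02 − 0.06(3933) = -479, so a = 479
C = 479 + 0.94(2663) = 479 + 2503.22 = 2982.22

C = 2982.22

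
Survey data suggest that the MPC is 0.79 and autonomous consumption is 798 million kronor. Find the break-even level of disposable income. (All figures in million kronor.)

Y = 3800

At break-even, C = Y: 798 + 0.79Y = Y
0.21Y = 798, so Y = 798/0.21 = 3800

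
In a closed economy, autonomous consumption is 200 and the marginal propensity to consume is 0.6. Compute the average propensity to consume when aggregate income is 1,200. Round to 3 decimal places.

C = 200 + 0.6(1200) = 920
APC = C/Y = 920/1200 = 0.767

APC = 0.767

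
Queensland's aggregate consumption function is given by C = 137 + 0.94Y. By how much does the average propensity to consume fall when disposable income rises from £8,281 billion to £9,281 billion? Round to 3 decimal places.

At Y = 8281: C = 137 + 0.94(8281) = 7921.14, APC = 7921.14/8281 = 0.9565
At Y = 9281: C = 8861.14, APC = 8861.14/9281 = 0.9548
Fall in APC = 0.9565 − 0.9548 = 0.0017 ≈ 0.002

ΔAPC = 0.002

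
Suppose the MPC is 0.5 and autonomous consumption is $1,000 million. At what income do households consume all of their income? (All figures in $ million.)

Y = 2000

At break-even, C = Y: 1000 + 0.5Y = Y
0.5Y = 1000, so Y = 1000/0.5 = 2000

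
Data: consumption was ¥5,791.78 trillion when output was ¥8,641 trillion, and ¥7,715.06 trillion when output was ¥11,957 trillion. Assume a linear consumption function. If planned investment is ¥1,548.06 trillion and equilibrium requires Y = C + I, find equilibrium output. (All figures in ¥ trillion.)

Y = 5543

MPC = (7715.06 − 5791.78)/(11957 − 8641) = 1923.28/3316 = 0.58
a = 5791.78 − 0.58(8641) = 780
Equilibrium: Y = 780 + 0.58Y + 1548.06
0.42Y = 2328.06, so Y = 2328.06/0.42 = 5543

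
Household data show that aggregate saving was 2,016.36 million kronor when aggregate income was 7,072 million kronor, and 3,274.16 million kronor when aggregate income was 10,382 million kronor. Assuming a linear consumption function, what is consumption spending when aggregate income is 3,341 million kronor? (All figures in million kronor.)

MPS = ΔS/ΔY = (3274.16 − 2016.36)/(10382 − 7072) = 1257.8/3310 = 0.38
MPC = 1 − MPS = 0.62
Autonomous saving = 2016.36 − 0.38(7072) = -671, so a = 671
C = 671 + 0.62(3341) = 671 + 2071.42 = 2742.42

C = 2742.42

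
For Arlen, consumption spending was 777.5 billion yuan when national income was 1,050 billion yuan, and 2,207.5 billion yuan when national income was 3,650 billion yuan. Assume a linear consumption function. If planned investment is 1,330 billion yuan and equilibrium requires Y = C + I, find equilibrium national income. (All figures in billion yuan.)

Y = 3400

MPC = (2207.5 − 777.5)/(3650 − 1050) = 1430/2600 = 0.55
a = 777.5 − 0.55(1050) = 200
Equilibrium: Y = 200 + 0.55Y + 1330
0.45Y = 1530, so Y = 1530/0.45 = 3400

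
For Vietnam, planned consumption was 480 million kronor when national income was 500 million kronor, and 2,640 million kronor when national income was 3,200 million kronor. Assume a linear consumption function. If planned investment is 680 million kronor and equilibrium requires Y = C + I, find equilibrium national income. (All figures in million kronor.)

MPC = (2640 − 480)/(3200 − 500) = 2160/2700 = 0.8
a = 480 − 0.8(500) = 80
Equilibrium: Y = 80 + 0.8Y + 680
0.2Y = 760, so Y = 760/0.2 = 3800

Y = 3800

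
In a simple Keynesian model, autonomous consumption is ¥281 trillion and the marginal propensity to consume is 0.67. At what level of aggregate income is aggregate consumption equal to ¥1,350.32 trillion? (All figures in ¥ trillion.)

Y = 1596

281 + 0.67Y = 1350.32
0.67Y = 1069.32, so Y = 1069.32/0.67 = 1596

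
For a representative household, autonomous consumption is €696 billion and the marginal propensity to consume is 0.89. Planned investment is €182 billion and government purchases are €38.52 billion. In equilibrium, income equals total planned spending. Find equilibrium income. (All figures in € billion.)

Y = C + I + G = 696 + 0.89Y + 182 + 38.52
Y − 0.89Y = 916.52
0.11Y = 916.52, so Y = 916.52/0.11 = 8332

Y = 8332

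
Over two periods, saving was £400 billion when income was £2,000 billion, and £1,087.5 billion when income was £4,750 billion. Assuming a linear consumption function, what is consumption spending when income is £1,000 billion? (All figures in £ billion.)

MPS = ΔS/ΔY = (1087.5 − 400)/(4750 − 2000) = 687.5/2750 = 0.25
MPC = 1 − MPS = 0.75
Autonomous saving = 400 − 0.25(2000) = -100, so a = 100
C = 100 + 0.75(1000) = 100 + 750 = 850

C = 850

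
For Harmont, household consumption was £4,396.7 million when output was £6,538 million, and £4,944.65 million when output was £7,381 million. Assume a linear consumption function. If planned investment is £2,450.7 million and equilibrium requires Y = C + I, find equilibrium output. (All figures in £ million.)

Y = 7422

MPC = (4944.65 − 4396.7)/(7381 − 6538) = 547.95/843 = 0.65
a = 4396.7 − 0.65(6538) = 147
Equilibrium: Y = 147 + 0.65Y + 2450.7
0.35Y = 2597.7, so Y = 2597.7/0.35 = 7422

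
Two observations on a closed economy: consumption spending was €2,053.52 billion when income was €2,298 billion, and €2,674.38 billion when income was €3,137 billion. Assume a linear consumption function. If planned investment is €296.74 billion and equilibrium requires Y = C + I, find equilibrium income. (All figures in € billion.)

Y = 2499

MPC = (2674.38 − 2053.52)/(3137 − 2298) = 620.86/839 = 0.74
a = 2053.52 − 0.74(2298) = 353
Equilibrium: Y = 353 + 0.74Y + 296.74
0.26Y = 649.74, so Y = 649.74/0.26 = 2499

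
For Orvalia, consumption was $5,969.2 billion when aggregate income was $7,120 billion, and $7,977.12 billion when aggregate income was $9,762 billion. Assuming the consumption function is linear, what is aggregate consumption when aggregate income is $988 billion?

C = 1308.88

MPC = (7977.12 − 5969.2)/(9762 − 7120) = 2007.92/2642 = 0.76
a = 5969.2 − 0.76(7120) = 5969.2 − 5411.2 = 558
C = 558 + 0.76(988) = 558 + 750.88 = 1308.88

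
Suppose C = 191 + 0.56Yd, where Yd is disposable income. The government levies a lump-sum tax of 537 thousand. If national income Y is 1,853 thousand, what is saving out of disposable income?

S = 388.04

Yd = Y − T = 1853 − 537 = 1316
C = 191 + 0.56(1316) = 191 + 736.96 = 927.96
S = Yd − C = 1316 − 927.96 = 388.04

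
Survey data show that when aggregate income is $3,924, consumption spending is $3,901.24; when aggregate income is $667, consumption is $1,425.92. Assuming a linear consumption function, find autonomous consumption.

a = 919

MPC = ΔC/ΔY = (3901.24 − 1425.92)/(3924 − 667) = 2475.32/3257 = 0.76
a = C − MPC·Y = 1425.92 − 0.76(667) = 1425.92 − 506.92 = 919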